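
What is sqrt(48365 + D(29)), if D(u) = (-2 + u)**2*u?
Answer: sqrt(69506) ≈ 263.64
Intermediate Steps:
D(u) = u*(-2 + u)**2
sqrt(48365 + D(29)) = sqrt(48365 + 29*(-2 + 29)**2) = sqrt(48365 + 29*27**2) = sqrt(48365 + 29*729) = sqrt(48365 + 21141) = sqrt(69506)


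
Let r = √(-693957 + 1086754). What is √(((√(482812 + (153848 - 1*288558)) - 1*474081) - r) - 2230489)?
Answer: √(-2704570 - √392797 + 3*√38678) ≈ 1644.6*I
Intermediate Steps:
r = √392797 ≈ 626.74
√(((√(482812 + (153848 - 1*288558)) - 1*474081) - r) - 2230489) = √(((√(482812 + (153848 - 1*288558)) - 1*474081) - √392797) - 2230489) = √(((√(482812 + (153848 - 288558)) - 474081) - √392797) - 2230489) = √(((√(482812 - 134710) - 474081) - √392797) - 2230489) = √(((√348102 - 474081) - √392797) - 2230489) = √(((3*√38678 - 474081) - √392797) - 2230489) = √(((-474081 + 3*√38678) - √392797) - 2230489) = √((-474081 - √392797 + 3*√38678) - 2230489) = √(-2704570 - √392797 + 3*√38678)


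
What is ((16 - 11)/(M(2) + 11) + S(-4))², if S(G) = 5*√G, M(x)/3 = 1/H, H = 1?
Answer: -19575/196 + 50*I/7 ≈ -99.872 + 7.1429*I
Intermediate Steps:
M(x) = 3 (M(x) = 3*(1/1) = 3*(1*1) = 3*1 = 3)
((16 - 11)/(M(2) + 11) + S(-4))² = ((16 - 11)/(3 + 11) + 5*√(-4))² = (5/14 + 5*(2*I))² = (5*(1/14) + 10*I)² = (5/14 + 10*I)²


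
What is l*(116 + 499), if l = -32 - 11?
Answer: -26445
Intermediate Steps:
l = -43
l*(116 + 499) = -43*(116 + 499) = -43*615 = -26445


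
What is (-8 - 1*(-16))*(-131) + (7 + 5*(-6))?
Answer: -1071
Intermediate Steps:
(-8 - 1*(-16))*(-131) + (7 + 5*(-6)) = (-8 + 16)*(-131) + (7 - 30) = 8*(-131) - 23 = -1048 - 23 = -1071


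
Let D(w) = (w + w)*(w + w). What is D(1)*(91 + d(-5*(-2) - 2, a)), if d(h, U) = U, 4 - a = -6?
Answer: 404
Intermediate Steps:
a = 10 (a = 4 - 1*(-6) = 4 + 6 = 10)
D(w) = 4*w**2 (D(w) = (2*w)*(2*w) = 4*w**2)
D(1)*(91 + d(-5*(-2) - 2, a)) = (4*1**2)*(91 + 10) = (4*1)*101 = 4*101 = 404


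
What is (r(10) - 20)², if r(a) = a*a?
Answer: 6400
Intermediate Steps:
r(a) = a²
(r(10) - 20)² = (10² - 20)² = (100 - 20)² = 80² = 6400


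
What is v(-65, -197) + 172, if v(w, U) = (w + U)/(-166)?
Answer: 14407/83 ≈ 173.58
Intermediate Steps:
v(w, U) = -U/166 - w/166 (v(w, U) = (U + w)*(-1/166) = -U/166 - w/166)
v(-65, -197) + 172 = (-1/166*(-197) - 1/166*(-65)) + 172 = (197/166 + 65/166) + 172 = 131/83 + 172 = 14407/83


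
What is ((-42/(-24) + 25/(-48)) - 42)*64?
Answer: -7828/3 ≈ -2609.3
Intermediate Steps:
((-42/(-24) + 25/(-48)) - 42)*64 = ((-42*(-1/24) + 25*(-1/48)) - 42)*64 = ((7/4 - 25/48) - 42)*64 = (59/48 - 42)*64 = -1957/48*64 = -7828/3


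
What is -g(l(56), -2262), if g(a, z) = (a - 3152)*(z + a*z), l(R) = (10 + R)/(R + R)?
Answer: -17764199661/1568 ≈ -1.1329e+7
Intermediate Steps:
l(R) = (10 + R)/(2*R) (l(R) = (10 + R)/((2*R)) = (10 + R)*(1/(2*R)) = (10 + R)/(2*R))
g(a, z) = (-3152 + a)*(z + a*z)
-g(l(56), -2262) = -(-2262)*(-3152 + ((½)*(10 + 56)/56)² - 3151*(10 + 56)/(2*56)) = -(-2262)*(-3152 + ((½)*(1/56)*66)² - 3151*66/(2*56)) = -(-2262)*(-3152 + (33/56)² - 3151*33/56) = -(-2262)*(-3152 + 1089/3136 - 103983/56) = -(-2262)*(-15706631)/3136 = -1*17764199661/1568 = -17764199661/1568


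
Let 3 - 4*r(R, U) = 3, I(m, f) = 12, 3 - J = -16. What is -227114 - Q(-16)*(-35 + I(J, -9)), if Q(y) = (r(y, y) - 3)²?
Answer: -226907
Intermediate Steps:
J = 19 (J = 3 - 1*(-16) = 3 + 16 = 19)
r(R, U) = 0 (r(R, U) = ¾ - ¼*3 = ¾ - ¾ = 0)
Q(y) = 9 (Q(y) = (0 - 3)² = (-3)² = 9)
-227114 - Q(-16)*(-35 + I(J, -9)) = -227114 - 9*(-35 + 12) = -227114 - 9*(-23) = -227114 - 1*(-207) = -227114 + 207 = -226907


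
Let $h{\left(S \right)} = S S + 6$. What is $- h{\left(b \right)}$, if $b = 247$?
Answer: $-61015$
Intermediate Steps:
$h{\left(S \right)} = 6 + S^{2}$ ($h{\left(S \right)} = S^{2} + 6 = 6 + S^{2}$)
$- h{\left(b \right)} = - (6 + 247^{2}) = - (6 + 61009) = \left(-1\right) 61015 = -61015$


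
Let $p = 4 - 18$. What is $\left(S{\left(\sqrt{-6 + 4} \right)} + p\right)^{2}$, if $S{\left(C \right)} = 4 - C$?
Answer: $\left(10 + i \sqrt{2}\right)^{2} \approx 98.0 + 28.284 i$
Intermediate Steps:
$p = -14$ ($p = 4 - 18 = -14$)
$\left(S{\left(\sqrt{-6 + 4} \right)} + p\right)^{2} = \left(\left(4 - \sqrt{-6 + 4}\right) - 14\right)^{2} = \left(\left(4 - \sqrt{-2}\right) - 14\right)^{2} = \left(\left(4 - i \sqrt{2}\right) - 14\right)^{2} = \left(-10 - i \sqrt{2}\right)^{2}$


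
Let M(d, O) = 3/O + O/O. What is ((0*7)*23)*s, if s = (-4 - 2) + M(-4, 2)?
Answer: 0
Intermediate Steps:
M(d, O) = 1 + 3/O (M(d, O) = 3/O + 1 = 1 + 3/O)
s = -7/2 (s = (-4 - 2) + (3 + 2)/2 = -6 + (½)*5 = -6 + 5/2 = -7/2 ≈ -3.5000)
((0*7)*23)*s = ((0*7)*23)*(-7/2) = (0*23)*(-7/2) = 0*(-7/2) = 0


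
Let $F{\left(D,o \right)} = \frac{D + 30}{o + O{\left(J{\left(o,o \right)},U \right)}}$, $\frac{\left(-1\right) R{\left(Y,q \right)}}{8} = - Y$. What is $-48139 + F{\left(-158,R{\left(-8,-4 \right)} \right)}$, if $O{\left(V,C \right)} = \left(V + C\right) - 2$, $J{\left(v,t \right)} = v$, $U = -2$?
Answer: $- \frac{1588555}{33} \approx -48138.0$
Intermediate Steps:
$O{\left(V,C \right)} = -2 + C + V$ ($O{\left(V,C \right)} = \left(C + V\right) - 2 = -2 + C + V$)
$R{\left(Y,q \right)} = 8 Y$ ($R{\left(Y,q \right)} = - 8 \left(- Y\right) = 8 Y$)
$F{\left(D,o \right)} = \frac{30 + D}{-4 + 2 o}$ ($F{\left(D,o \right)} = \frac{D + 30}{o - \left(4 - o\right)} = \frac{30 + D}{o + \left(-4 + o\right)} = \frac{30 + D}{-4 + 2 o}$)
$-48139 + F{\left(-158,R{\left(-8,-4 \right)} \right)} = -48139 + \frac{30 - 158}{2 \left(-2 + 8 \left(-8\right)\right)} = -48139 + \frac{1}{2} \frac{1}{-2 - 64} \left(-128\right) = -48139 + \frac{1}{2} \frac{1}{-66} \left(-128\right) = -48139 + \frac{1}{2} \left(- \frac{1}{66}\right) \left(-128\right) = -48139 + \frac{32}{33} = - \frac{1588555}{33}$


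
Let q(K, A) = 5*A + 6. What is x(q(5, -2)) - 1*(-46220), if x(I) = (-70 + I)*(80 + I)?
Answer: 40596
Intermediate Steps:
q(K, A) = 6 + 5*A
x(q(5, -2)) - 1*(-46220) = (-5600 + (6 + 5*(-2))**2 + 10*(6 + 5*(-2))) - 1*(-46220) = (-5600 + (6 - 10)**2 + 10*(6 - 10)) + 46220 = (-5600 + (-4)**2 + 10*(-4)) + 46220 = (-5600 + 16 - 40) + 46220 = -5624 + 46220 = 40596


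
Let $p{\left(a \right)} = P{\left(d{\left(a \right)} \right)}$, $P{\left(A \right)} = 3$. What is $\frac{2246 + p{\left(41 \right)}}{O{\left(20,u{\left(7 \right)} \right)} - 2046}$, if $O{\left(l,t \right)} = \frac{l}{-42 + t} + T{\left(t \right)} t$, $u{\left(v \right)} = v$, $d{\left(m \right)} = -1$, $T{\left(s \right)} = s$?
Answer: $- \frac{15743}{13983} \approx -1.1259$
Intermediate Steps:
$O{\left(l,t \right)} = t^{2} + \frac{l}{-42 + t}$ ($O{\left(l,t \right)} = \frac{l}{-42 + t} + t t = \frac{l}{-42 + t} + t^{2} = t^{2} + \frac{l}{-42 + t}$)
$p{\left(a \right)} = 3$
$\frac{2246 + p{\left(41 \right)}}{O{\left(20,u{\left(7 \right)} \right)} - 2046} = \frac{2246 + 3}{\frac{20 + 7^{3} - 42 \cdot 7^{2}}{-42 + 7} - 2046} = \frac{2249}{\frac{20 + 343 - 2058}{-35} - 2046} = \frac{2249}{- \frac{20 + 343 - 2058}{35} - 2046} = \frac{2249}{\left(- \frac{1}{35}\right) \left(-1695\right) - 2046} = \frac{2249}{\frac{339}{7} - 2046} = \frac{2249}{- \frac{13983}{7}} = 2249 \left(- \frac{7}{13983}\right) = - \frac{15743}{13983}$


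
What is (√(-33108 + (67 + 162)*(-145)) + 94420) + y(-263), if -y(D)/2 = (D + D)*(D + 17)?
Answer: -164372 + I*√66313 ≈ -1.6437e+5 + 257.51*I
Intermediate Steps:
y(D) = -4*D*(17 + D) (y(D) = -2*(D + D)*(D + 17) = -2*2*D*(17 + D) = -4*D*(17 + D))
(√(-33108 + (67 + 162)*(-145)) + 94420) + y(-263) = (√(-33108 + (67 + 162)*(-145)) + 94420) - 4*(-263)*(17 - 263) = (√(-33108 + 229*(-145)) + 94420) - 4*(-263)*(-246) = (√(-33108 - 33205) + 94420) - 258792 = (√(-66313) + 94420) - 258792 = (I*√66313 + 94420) - 258792 = (94420 + I*√66313) - 258792 = -164372 + I*√66313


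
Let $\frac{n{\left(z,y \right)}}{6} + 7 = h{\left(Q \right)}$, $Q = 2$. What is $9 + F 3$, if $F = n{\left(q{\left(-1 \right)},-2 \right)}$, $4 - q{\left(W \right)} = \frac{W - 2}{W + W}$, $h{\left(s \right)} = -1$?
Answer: $-135$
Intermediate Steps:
$q{\left(W \right)} = 4 - \frac{-2 + W}{2 W}$ ($q{\left(W \right)} = 4 - \frac{W - 2}{W + W} = 4 - \frac{-2 + W}{2 W}$)
$n{\left(z,y \right)} = -48$ ($n{\left(z,y \right)} = -42 + 6 \left(-1\right) = -42 - 6 = -48$)
$F = -48$
$9 + F 3 = 9 - 144 = -135$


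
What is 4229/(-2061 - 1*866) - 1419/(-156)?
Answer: 1164563/152204 ≈ 7.6513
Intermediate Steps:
4229/(-2061 - 1*866) - 1419/(-156) = 4229/(-2061 - 866) - 1419*(-1/156) = 4229/(-2927) + 473/52 = 4229*(-1/2927) + 473/52 = -4229/2927 + 473/52 = 1164563/152204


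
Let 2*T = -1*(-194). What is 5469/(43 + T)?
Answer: 5469/140 ≈ 39.064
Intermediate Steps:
T = 97 (T = (-1*(-194))/2 = (½)*194 = 97)
5469/(43 + T) = 5469/(43 + 97) = 5469/140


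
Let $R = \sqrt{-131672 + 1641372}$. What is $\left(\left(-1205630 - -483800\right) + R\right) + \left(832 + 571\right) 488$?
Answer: $-37166 + 10 \sqrt{15097} \approx -35937.0$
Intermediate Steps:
$R = 10 \sqrt{15097}$ ($R = \sqrt{1509700} = 10 \sqrt{15097} \approx 1228.7$)
$\left(\left(-1205630 - -483800\right) + R\right) + \left(832 + 571\right) 488 = \left(\left(-1205630 - -483800\right) + 10 \sqrt{15097}\right) + \left(832 + 571\right) 488 = \left(\left(-1205630 + 483800\right) + 10 \sqrt{15097}\right) + 1403 \cdot 488 = \left(-721830 + 10 \sqrt{15097}\right) + 684664 = -37166 + 10 \sqrt{15097}$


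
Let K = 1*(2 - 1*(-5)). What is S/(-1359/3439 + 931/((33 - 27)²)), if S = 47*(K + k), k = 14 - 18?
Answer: 17456364/3152785 ≈ 5.5368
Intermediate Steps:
k = -4
K = 7 (K = 1*(2 + 5) = 1*7 = 7)
S = 141 (S = 47*(7 - 4) = 47*3 = 141)
S/(-1359/3439 + 931/((33 - 27)²)) = 141/(-1359/3439 + 931/((33 - 27)²)) = 141/(-1359*1/3439 + 931/(6²)) = 141/(-1359/3439 + 931/36) = 141/(3152785/123804) = 141*(123804/3152785) = 17456364/3152785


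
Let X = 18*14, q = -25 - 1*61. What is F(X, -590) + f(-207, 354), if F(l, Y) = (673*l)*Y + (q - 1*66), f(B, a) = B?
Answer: -100061999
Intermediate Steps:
q = -86 (q = -25 - 61 = -86)
X = 252
F(l, Y) = -152 + 673*Y*l (F(l, Y) = (673*l)*Y + (-86 - 1*66) = 673*Y*l + (-86 - 66) = 673*Y*l - 152 = -152 + 673*Y*l)
F(X, -590) + f(-207, 354) = (-152 + 673*(-590)*252) - 207 = (-152 - 100061640) - 207 = -100061792 - 207 = -100061999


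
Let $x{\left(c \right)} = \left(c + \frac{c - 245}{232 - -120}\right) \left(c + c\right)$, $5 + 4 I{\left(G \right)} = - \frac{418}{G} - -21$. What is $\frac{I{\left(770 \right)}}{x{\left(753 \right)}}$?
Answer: $\frac{5951}{1749734805} \approx 3.4011 \cdot 10^{-6}$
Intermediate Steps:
$I{\left(G \right)} = 4 - \frac{209}{2 G}$ ($I{\left(G \right)} = - \frac{5}{4} + \frac{- \frac{418}{G} - -21}{4} = - \frac{5}{4} + \frac{- \frac{418}{G} + 21}{4} = - \frac{5}{4} + \frac{21 - \frac{418}{G}}{4} = - \frac{5}{4} + \left(\frac{21}{4} - \frac{209}{2 G}\right) = 4 - \frac{209}{2 G}$)
$x{\left(c \right)} = 2 c \left(- \frac{245}{352} + \frac{353 c}{352}\right)$ ($x{\left(c \right)} = \left(c + \frac{-245 + c}{232 + 120}\right) 2 c = \left(c + \frac{-245 + c}{352}\right) 2 c = \left(c + \left(-245 + c\right) \frac{1}{352}\right) 2 c = \left(c + \left(- \frac{245}{352} + \frac{c}{352}\right)\right) 2 c = \left(- \frac{245}{352} + \frac{353 c}{352}\right) 2 c = 2 c \left(- \frac{245}{352} + \frac{353 c}{352}\right)$)
$\frac{I{\left(770 \right)}}{x{\left(753 \right)}} = \frac{4 - \frac{209}{2 \cdot 770}}{\frac{1}{176} \cdot 753 \left(-245 + 353 \cdot 753\right)} = \frac{4 - \frac{19}{140}}{\frac{1}{176} \cdot 753 \left(-245 + 265809\right)} = \frac{4 - \frac{19}{140}}{\frac{1}{176} \cdot 753 \cdot 265564} = \frac{541}{140 \cdot \frac{49992423}{44}} = \frac{541}{140} \cdot \frac{44}{49992423} = \frac{5951}{1749734805}$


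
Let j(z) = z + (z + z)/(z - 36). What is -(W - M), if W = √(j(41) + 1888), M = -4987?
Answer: -4987 - √48635/5 ≈ -5031.1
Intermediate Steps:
j(z) = z + 2*z/(-36 + z) (j(z) = z + (2*z)/(-36 + z) = z + 2*z/(-36 + z))
W = √48635/5 (W = √(41*(-34 + 41)/(-36 + 41) + 1888) = √(41*7/5 + 1888) = √(41*(⅕)*7 + 1888) = √(287/5 + 1888) = √(9727/5) = √48635/5 ≈ 44.107)
-(W - M) = -(√48635/5 - 1*(-4987)) = -(√48635/5 + 4987) = -(4987 + √48635/5) = -4987 - √48635/5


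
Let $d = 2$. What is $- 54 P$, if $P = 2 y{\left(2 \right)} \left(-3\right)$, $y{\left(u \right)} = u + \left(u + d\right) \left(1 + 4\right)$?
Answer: $7128$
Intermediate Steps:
$y{\left(u \right)} = 10 + 6 u$ ($y{\left(u \right)} = u + \left(u + 2\right) \left(1 + 4\right) = u + \left(2 + u\right) 5 = u + \left(10 + 5 u\right) = 10 + 6 u$)
$P = -132$ ($P = 2 \left(10 + 6 \cdot 2\right) \left(-3\right) = 2 \left(10 + 12\right) \left(-3\right) = 2 \cdot 22 \left(-3\right) = 44 \left(-3\right) = -132$)
$- 54 P = \left(-54\right) \left(-132\right) = 7128$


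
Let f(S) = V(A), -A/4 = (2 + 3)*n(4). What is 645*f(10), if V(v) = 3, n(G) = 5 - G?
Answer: 1935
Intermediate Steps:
A = -20 (A = -4*(2 + 3)*(5 - 1*4) = -20*(5 - 4) = -20 ≈ -20.000)
f(S) = 3
645*f(10) = 645*3 = 1935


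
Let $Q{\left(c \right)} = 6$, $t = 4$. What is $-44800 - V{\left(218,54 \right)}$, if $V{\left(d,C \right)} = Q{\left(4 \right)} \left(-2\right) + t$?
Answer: $-44792$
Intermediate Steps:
$V{\left(d,C \right)} = -8$ ($V{\left(d,C \right)} = 6 \left(-2\right) + 4 = -12 + 4 = -8$)
$-44800 - V{\left(218,54 \right)} = -44800 - -8 = -44800 + 8 = -44792$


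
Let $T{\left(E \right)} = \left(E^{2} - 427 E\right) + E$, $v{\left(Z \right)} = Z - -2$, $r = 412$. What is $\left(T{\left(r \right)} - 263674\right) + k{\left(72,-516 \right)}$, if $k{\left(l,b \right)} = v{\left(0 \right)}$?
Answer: $-269440$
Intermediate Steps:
$v{\left(Z \right)} = 2 + Z$ ($v{\left(Z \right)} = Z + 2 = 2 + Z$)
$k{\left(l,b \right)} = 2$ ($k{\left(l,b \right)} = 2 + 0 = 2$)
$T{\left(E \right)} = E^{2} - 426 E$
$\left(T{\left(r \right)} - 263674\right) + k{\left(72,-516 \right)} = \left(412 \left(-426 + 412\right) - 263674\right) + 2 = \left(412 \left(-14\right) - 263674\right) + 2 = \left(-5768 - 263674\right) + 2 = -269442 + 2 = -269440$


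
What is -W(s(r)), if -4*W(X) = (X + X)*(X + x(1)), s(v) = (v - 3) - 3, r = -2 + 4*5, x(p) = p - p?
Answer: 72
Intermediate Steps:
x(p) = 0
r = 18 (r = -2 + 20 = 18)
s(v) = -6 + v (s(v) = (-3 + v) - 3 = -6 + v)
W(X) = -X²/2 (W(X) = -(X + X)*(X + 0)/4 = -2*X*X/4 = -X²/2)
-W(s(r)) = -(-1)*(-6 + 18)²/2 = -(-1)*12²/2 = -(-1)*144/2 = -1*(-72) = 72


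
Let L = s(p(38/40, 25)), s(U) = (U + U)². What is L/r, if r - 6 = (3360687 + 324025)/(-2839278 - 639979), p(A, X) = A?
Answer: 1256011777/1719083000 ≈ 0.73063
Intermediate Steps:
s(U) = 4*U² (s(U) = (2*U)² = 4*U²)
r = 17190830/3479257 (r = 6 + (3360687 + 324025)/(-2839278 - 639979) = 6 + 3684712/(-3479257) = 6 + 3684712*(-1/3479257) = 6 - 3684712/3479257 = 17190830/3479257 ≈ 4.9409)
L = 361/100 (L = 4*(38/40)² = 4*(38*(1/40))² = 4*(19/20)² = 4*(361/400) = 361/100 ≈ 3.6100)
L/r = 361/(100*(17190830/3479257)) = (361/100)*(3479257/17190830) = 1256011777/1719083000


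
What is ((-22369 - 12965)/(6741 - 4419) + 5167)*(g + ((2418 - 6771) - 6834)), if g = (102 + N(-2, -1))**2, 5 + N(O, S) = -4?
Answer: -562234680/43 ≈ -1.3075e+7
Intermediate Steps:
N(O, S) = -9 (N(O, S) = -5 - 4 = -9)
g = 8649 (g = (102 - 9)**2 = 93**2 = 8649)
((-22369 - 12965)/(6741 - 4419) + 5167)*(g + ((2418 - 6771) - 6834)) = ((-22369 - 12965)/(6741 - 4419) + 5167)*(8649 + ((2418 - 6771) - 6834)) = (-35334/2322 + 5167)*(8649 + (-4353 - 6834)) = (-35334*1/2322 + 5167)*(8649 - 11187) = (-1963/129 + 5167)*(-2538) = (664580/129)*(-2538) = -562234680/43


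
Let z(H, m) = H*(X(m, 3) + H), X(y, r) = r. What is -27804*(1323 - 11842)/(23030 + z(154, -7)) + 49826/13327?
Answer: 46429804215/7489774 ≈ 6199.1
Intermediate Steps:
z(H, m) = H*(3 + H)
-27804*(1323 - 11842)/(23030 + z(154, -7)) + 49826/13327 = -27804*(1323 - 11842)/(23030 + 154*(3 + 154)) + 49826/13327 = -27804*(-10519/(23030 + 154*157)) + 49826*(1/13327) = -27804*(-10519/(23030 + 24178)) + 49826/13327 = -27804/(47208*(-1/10519)) + 49826/13327 = -27804/(-47208/10519) + 49826/13327 = -27804*(-10519/47208) + 49826/13327 = 3481789/562 + 49826/13327 = 46429804215/7489774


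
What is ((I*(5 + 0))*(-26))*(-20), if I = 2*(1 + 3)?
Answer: 20800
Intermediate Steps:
I = 8 (I = 2*4 = 8)
((I*(5 + 0))*(-26))*(-20) = ((8*(5 + 0))*(-26))*(-20) = ((8*5)*(-26))*(-20) = (40*(-26))*(-20) = -1040*(-20) = 20800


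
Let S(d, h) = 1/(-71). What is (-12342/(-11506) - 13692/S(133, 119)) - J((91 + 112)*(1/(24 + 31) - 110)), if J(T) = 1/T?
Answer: 624319686588124/642216281 ≈ 9.7213e+5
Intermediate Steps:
S(d, h) = -1/71
(-12342/(-11506) - 13692/S(133, 119)) - J((91 + 112)*(1/(24 + 31) - 110)) = (-12342/(-11506) - 13692/(-1/71)) - 1/((91 + 112)*(1/(24 + 31) - 110)) = (-12342*(-1/11506) - 13692*(-71)) - 1/(203*(1/55 - 110)) = (561/523 + 972132) - 1/(203*(1/55 - 110)) = 508425597/523 - 1/(203*(-6049/55)) = 508425597/523 - 1/(-1227947/55) = 508425597/523 - 1*(-55/1227947) = 508425597/523 + 55/1227947 = 624319686588124/642216281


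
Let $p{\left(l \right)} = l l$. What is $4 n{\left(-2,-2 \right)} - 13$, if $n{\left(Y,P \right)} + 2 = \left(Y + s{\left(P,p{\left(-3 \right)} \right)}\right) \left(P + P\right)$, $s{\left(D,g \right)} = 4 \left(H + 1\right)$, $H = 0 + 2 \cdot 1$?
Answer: $-181$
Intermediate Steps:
$p{\left(l \right)} = l^{2}$
$H = 2$ ($H = 0 + 2 = 2$)
$s{\left(D,g \right)} = 12$ ($s{\left(D,g \right)} = 4 \left(2 + 1\right) = 4 \cdot 3 = 12$)
$n{\left(Y,P \right)} = -2 + 2 P \left(12 + Y\right)$ ($n{\left(Y,P \right)} = -2 + \left(Y + 12\right) \left(P + P\right) = -2 + \left(12 + Y\right) 2 P = -2 + 2 P \left(12 + Y\right)$)
$4 n{\left(-2,-2 \right)} - 13 = 4 \left(-2 + 24 \left(-2\right) + 2 \left(-2\right) \left(-2\right)\right) - 13 = 4 \left(-2 - 48 + 8\right) - 13 = 4 \left(-42\right) - 13 = -168 - 13 = -181$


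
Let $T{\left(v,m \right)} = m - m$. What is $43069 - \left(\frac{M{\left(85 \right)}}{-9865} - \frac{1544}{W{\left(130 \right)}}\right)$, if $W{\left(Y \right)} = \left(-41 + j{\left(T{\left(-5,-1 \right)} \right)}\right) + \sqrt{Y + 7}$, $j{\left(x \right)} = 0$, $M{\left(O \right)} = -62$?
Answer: $\frac{424471158}{9865} - \sqrt{137} \approx 43016.0$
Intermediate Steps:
$T{\left(v,m \right)} = 0$
$W{\left(Y \right)} = -41 + \sqrt{7 + Y}$ ($W{\left(Y \right)} = \left(-41 + 0\right) + \sqrt{Y + 7} = -41 + \sqrt{7 + Y}$)
$43069 - \left(\frac{M{\left(85 \right)}}{-9865} - \frac{1544}{W{\left(130 \right)}}\right) = 43069 - \left(- \frac{62}{-9865} - \frac{1544}{-41 + \sqrt{7 + 130}}\right) = 43069 - \left(\left(-62\right) \left(- \frac{1}{9865}\right) - \frac{1544}{-41 + \sqrt{137}}\right) = 43069 - \left(\frac{62}{9865} - \frac{1544}{-41 + \sqrt{137}}\right) = 43069 + \left(- \frac{62}{9865} + \frac{1544}{-41 + \sqrt{137}}\right) = \frac{424875623}{9865} + \frac{1544}{-41 + \sqrt{137}}$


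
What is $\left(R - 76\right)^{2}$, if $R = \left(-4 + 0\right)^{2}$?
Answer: $3600$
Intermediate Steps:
$R = 16$ ($R = \left(-4\right)^{2} = 16$)
$\left(R - 76\right)^{2} = \left(16 - 76\right)^{2} = \left(-60\right)^{2} = 3600$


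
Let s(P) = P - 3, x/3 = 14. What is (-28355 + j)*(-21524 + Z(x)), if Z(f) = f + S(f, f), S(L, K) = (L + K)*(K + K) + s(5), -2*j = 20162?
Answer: 554400864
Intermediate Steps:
x = 42 (x = 3*14 = 42)
s(P) = -3 + P
j = -10081 (j = -1/2*20162 = -10081)
S(L, K) = 2 + 2*K*(K + L) (S(L, K) = (L + K)*(K + K) + (-3 + 5) = (K + L)*(2*K) + 2 = 2*K*(K + L) + 2 = 2 + 2*K*(K + L))
Z(f) = 2 + f + 4*f**2 (Z(f) = f + (2 + 2*f**2 + 2*f*f) = f + (2 + 2*f**2 + 2*f**2) = f + (2 + 4*f**2) = 2 + f + 4*f**2)
(-28355 + j)*(-21524 + Z(x)) = (-28355 - 10081)*(-21524 + (2 + 42 + 4*42**2)) = -38436*(-21524 + (2 + 42 + 4*1764)) = -38436*(-21524 + (2 + 42 + 7056)) = -38436*(-21524 + 7100) = -38436*(-14424) = 554400864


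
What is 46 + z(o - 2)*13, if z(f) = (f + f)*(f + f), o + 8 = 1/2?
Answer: 4739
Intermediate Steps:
o = -15/2 (o = -8 + 1/2 = -15/2 ≈ -7.5000)
z(f) = 4*f**2 (z(f) = (2*f)*(2*f) = 4*f**2)
46 + z(o - 2)*13 = 46 + (4*(-15/2 - 2)**2)*13 = 46 + (4*(-19/2)**2)*13 = 46 + (4*(361/4))*13 = 46 + 361*13 = 46 + 4693 = 4739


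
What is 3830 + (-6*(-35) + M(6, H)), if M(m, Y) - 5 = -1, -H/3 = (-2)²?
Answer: 4044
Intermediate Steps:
H = -12 (H = -3*(-2)² = -3*4 = -12)
M(m, Y) = 4 (M(m, Y) = 5 - 1 = 4)
3830 + (-6*(-35) + M(6, H)) = 3830 + (-6*(-35) + 4) = 3830 + (210 + 4) = 3830 + 214 = 4044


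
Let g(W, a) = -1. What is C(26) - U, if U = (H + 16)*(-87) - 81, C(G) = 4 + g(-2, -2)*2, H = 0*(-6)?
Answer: 1475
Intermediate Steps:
H = 0
C(G) = 2 (C(G) = 4 - 1*2 = 4 - 2 = 2)
U = -1473 (U = (0 + 16)*(-87) - 81 = 16*(-87) - 81 = -1392 - 81 = -1473)
C(26) - U = 2 - 1*(-1473) = 2 + 1473 = 1475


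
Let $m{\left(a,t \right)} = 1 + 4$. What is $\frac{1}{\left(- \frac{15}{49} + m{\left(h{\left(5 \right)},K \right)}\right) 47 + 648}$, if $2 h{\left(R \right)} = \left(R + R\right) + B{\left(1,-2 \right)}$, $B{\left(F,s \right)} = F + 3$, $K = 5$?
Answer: $\frac{49}{42562} \approx 0.0011513$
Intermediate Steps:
$B{\left(F,s \right)} = 3 + F$
$h{\left(R \right)} = 2 + R$ ($h{\left(R \right)} = \frac{\left(R + R\right) + \left(3 + 1\right)}{2} = \frac{2 R + 4}{2} = \frac{4 + 2 R}{2} = 2 + R$)
$m{\left(a,t \right)} = 5$
$\frac{1}{\left(- \frac{15}{49} + m{\left(h{\left(5 \right)},K \right)}\right) 47 + 648} = \frac{1}{\left(- \frac{15}{49} + 5\right) 47 + 648} = \frac{1}{\frac{230}{49} \cdot 47 + 648} = \frac{1}{\frac{10810}{49} + 648} = \frac{1}{\frac{42562}{49}} = \frac{49}{42562}$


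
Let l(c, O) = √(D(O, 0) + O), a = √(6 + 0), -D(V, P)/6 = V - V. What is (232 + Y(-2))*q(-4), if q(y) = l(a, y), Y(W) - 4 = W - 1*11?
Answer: 446*I ≈ 446.0*I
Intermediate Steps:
D(V, P) = 0 (D(V, P) = -6*(V - V) = -6*0 = 0)
a = √6 ≈ 2.4495
l(c, O) = √O (l(c, O) = √(0 + O) = √O)
Y(W) = -7 + W (Y(W) = 4 + (W - 1*11) = 4 + (W - 11) = 4 + (-11 + W) = -7 + W)
q(y) = √y
(232 + Y(-2))*q(-4) = (232 + (-7 - 2))*√(-4) = (232 - 9)*(2*I) = 223*(2*I) = 446*I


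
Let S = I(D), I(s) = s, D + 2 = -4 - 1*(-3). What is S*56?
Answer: -168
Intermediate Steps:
D = -3 (D = -2 + (-4 - 1*(-3)) = -2 + (-4 + 3) = -2 - 1 = -3)
S = -3
S*56 = -3*56 = -168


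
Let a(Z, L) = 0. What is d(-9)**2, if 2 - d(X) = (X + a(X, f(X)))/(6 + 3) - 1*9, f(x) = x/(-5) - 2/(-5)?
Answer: 144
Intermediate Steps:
f(x) = 2/5 - x/5 (f(x) = x*(-1/5) - 2*(-1/5) = -x/5 + 2/5 = 2/5 - x/5)
d(X) = 11 - X/9 (d(X) = 2 - ((X + 0)/(6 + 3) - 1*9) = 2 - (X/9 - 9) = 2 - (-9 + X/9) = 2 + (9 - X/9) = 11 - X/9)
d(-9)**2 = (11 - 1/9*(-9))**2 = (11 + 1)**2 = 12**2 = 144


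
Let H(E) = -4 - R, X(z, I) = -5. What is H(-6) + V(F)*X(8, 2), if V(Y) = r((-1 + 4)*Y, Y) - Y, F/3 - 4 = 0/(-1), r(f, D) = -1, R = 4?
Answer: 57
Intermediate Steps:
H(E) = -8 (H(E) = -4 - 1*4 = -4 - 4 = -8)
F = 12 (F = 12 + 3*(0/(-1)) = 12 + 3*(0*(-1)) = 12 + 3*0 = 12 + 0 = 12)
V(Y) = -1 - Y
H(-6) + V(F)*X(8, 2) = -8 + (-1 - 1*12)*(-5) = -8 + (-1 - 12)*(-5) = -8 - 13*(-5) = -8 + 65 = 57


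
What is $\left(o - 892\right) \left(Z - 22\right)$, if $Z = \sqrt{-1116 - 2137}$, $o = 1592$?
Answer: $-15400 + 700 i \sqrt{3253} \approx -15400.0 + 39925.0 i$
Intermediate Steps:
$Z = i \sqrt{3253}$ ($Z = \sqrt{-3253} = i \sqrt{3253} \approx 57.035 i$)
$\left(o - 892\right) \left(Z - 22\right) = \left(1592 - 892\right) \left(i \sqrt{3253} - 22\right) = 700 \left(-22 + i \sqrt{3253}\right) = -15400 + 700 i \sqrt{3253}$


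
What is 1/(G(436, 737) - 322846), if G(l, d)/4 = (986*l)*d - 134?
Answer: 1/1267010026 ≈ 7.8926e-10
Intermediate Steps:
G(l, d) = -536 + 3944*d*l (G(l, d) = 4*((986*l)*d - 134) = 4*(986*d*l - 134) = 4*(-134 + 986*d*l) = -536 + 3944*d*l)
1/(G(436, 737) - 322846) = 1/((-536 + 3944*737*436) - 322846) = 1/((-536 + 1267333408) - 322846) = 1/(1267332872 - 322846) = 1/1267010026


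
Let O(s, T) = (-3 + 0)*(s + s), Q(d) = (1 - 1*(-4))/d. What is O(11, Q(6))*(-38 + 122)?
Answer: -5544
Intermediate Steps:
Q(d) = 5/d (Q(d) = (1 + 4)/d = 5/d)
O(s, T) = -6*s
O(11, Q(6))*(-38 + 122) = (-6*11)*(-38 + 122) = -66*84 = -5544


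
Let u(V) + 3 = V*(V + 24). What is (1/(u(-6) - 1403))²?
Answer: 1/2292196 ≈ 4.3626e-7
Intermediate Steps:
u(V) = -3 + V*(24 + V) (u(V) = -3 + V*(V + 24) = -3 + V*(24 + V))
(1/(u(-6) - 1403))² = (1/((-3 + (-6)² + 24*(-6)) - 1403))² = (1/((-3 + 36 - 144) - 1403))² = (1/(-111 - 1403))² = (1/(-1514))² = (-1/1514)² = 1/2292196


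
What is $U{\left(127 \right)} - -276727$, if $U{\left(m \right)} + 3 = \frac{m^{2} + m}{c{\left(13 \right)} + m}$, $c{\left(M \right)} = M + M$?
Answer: $\frac{42355028}{153} \approx 2.7683 \cdot 10^{5}$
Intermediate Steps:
$c{\left(M \right)} = 2 M$
$U{\left(m \right)} = -3 + \frac{m + m^{2}}{26 + m}$ ($U{\left(m \right)} = -3 + \frac{m^{2} + m}{2 \cdot 13 + m} = -3 + \frac{m + m^{2}}{26 + m}$)
$U{\left(127 \right)} - -276727 = \frac{-78 + 127^{2} - 254}{26 + 127} - -276727 = \frac{-78 + 16129 - 254}{153} + 276727 = \frac{1}{153} \cdot 15797 + 276727 = \frac{15797}{153} + 276727 = \frac{42355028}{153}$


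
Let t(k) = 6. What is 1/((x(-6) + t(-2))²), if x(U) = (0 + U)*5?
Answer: 1/576 ≈ 0.0017361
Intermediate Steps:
x(U) = 5*U (x(U) = U*5 = 5*U)
1/((x(-6) + t(-2))²) = 1/((5*(-6) + 6)²) = 1/((-30 + 6)²) = 1/((-24)²) = 1/576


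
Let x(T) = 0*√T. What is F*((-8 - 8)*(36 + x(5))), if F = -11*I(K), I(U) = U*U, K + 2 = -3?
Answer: 158400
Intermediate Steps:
K = -5 (K = -2 - 3 = -5)
x(T) = 0
I(U) = U²
F = -275 (F = -11*(-5)² = -11*25 = -275)
F*((-8 - 8)*(36 + x(5))) = -275*(-8 - 8)*(36 + 0) = -(-4400)*36 = -275*(-576) = 158400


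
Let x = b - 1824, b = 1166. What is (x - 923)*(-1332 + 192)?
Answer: 1802340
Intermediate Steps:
x = -658 (x = 1166 - 1824 = -658)
(x - 923)*(-1332 + 192) = (-658 - 923)*(-1332 + 192) = -1581*(-1140) = 1802340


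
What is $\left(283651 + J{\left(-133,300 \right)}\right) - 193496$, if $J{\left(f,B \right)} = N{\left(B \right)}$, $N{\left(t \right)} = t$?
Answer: $90455$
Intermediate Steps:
$J{\left(f,B \right)} = B$
$\left(283651 + J{\left(-133,300 \right)}\right) - 193496 = \left(283651 + 300\right) - 193496 = 283951 - 193496 = 90455$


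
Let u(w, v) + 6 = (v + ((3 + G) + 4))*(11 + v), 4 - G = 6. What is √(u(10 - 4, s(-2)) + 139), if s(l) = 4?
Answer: 2*√67 ≈ 16.371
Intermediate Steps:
G = -2 (G = 4 - 1*6 = 4 - 6 = -2)
u(w, v) = -6 + (5 + v)*(11 + v) (u(w, v) = -6 + (v + ((3 - 2) + 4))*(11 + v) = -6 + (v + (1 + 4))*(11 + v) = -6 + (v + 5)*(11 + v) = -6 + (5 + v)*(11 + v))
√(u(10 - 4, s(-2)) + 139) = √((49 + 4² + 16*4) + 139) = √((49 + 16 + 64) + 139) = √(129 + 139) = √268 = 2*√67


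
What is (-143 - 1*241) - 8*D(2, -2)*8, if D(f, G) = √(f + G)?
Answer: -384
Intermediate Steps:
D(f, G) = √(G + f)
(-143 - 1*241) - 8*D(2, -2)*8 = (-143 - 1*241) - 8*√(-2 + 2)*8 = (-143 - 241) - 8*√0*8 = -384 - 8*0*8 = -384 - 0*8 = -384 - 1*0 = -384 + 0 = -384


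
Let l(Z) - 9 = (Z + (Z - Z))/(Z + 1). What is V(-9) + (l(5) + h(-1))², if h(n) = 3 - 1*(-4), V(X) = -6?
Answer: 9985/36 ≈ 277.36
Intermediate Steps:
h(n) = 7 (h(n) = 3 + 4 = 7)
l(Z) = 9 + Z/(1 + Z) (l(Z) = 9 + (Z + (Z - Z))/(Z + 1) = 9 + (Z + 0)/(1 + Z) = 9 + Z/(1 + Z))
V(-9) + (l(5) + h(-1))² = -6 + ((9 + 10*5)/(1 + 5) + 7)² = -6 + ((9 + 50)/6 + 7)² = -6 + ((⅙)*59 + 7)² = -6 + (59/6 + 7)² = -6 + (101/6)² = -6 + 10201/36 = 9985/36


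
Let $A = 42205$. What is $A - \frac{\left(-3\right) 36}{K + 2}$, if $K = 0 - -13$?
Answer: $\frac{211061}{5} \approx 42212.0$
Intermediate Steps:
$K = 13$ ($K = 0 + 13 = 13$)
$A - \frac{\left(-3\right) 36}{K + 2} = 42205 - \frac{\left(-3\right) 36}{13 + 2} = 42205 - - \frac{108}{15} = 42205 - \left(-108\right) \frac{1}{15} = 42205 - - \frac{36}{5} = 42205 + \frac{36}{5} = \frac{211061}{5}$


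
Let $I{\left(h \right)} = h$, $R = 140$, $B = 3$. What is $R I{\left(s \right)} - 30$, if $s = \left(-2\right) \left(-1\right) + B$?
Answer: $670$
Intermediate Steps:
$s = 5$ ($s = \left(-2\right) \left(-1\right) + 3 = 2 + 3 = 5$)
$R I{\left(s \right)} - 30 = 140 \cdot 5 - 30 = 700 - 30 = 670$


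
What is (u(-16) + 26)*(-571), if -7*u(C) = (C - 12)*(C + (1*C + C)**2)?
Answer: -2317118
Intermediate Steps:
u(C) = -(-12 + C)*(C + 4*C**2)/7 (u(C) = -(C - 12)*(C + (1*C + C)**2)/7 = -(-12 + C)*(C + (C + C)**2)/7 = -(-12 + C)*(C + (2*C)**2)/7 = -(-12 + C)*(C + 4*C**2)/7)
(u(-16) + 26)*(-571) = ((1/7)*(-16)*(12 - 4*(-16)**2 + 47*(-16)) + 26)*(-571) = ((1/7)*(-16)*(12 - 4*256 - 752) + 26)*(-571) = ((1/7)*(-16)*(12 - 1024 - 752) + 26)*(-571) = ((1/7)*(-16)*(-1764) + 26)*(-571) = (4032 + 26)*(-571) = 4058*(-571) = -2317118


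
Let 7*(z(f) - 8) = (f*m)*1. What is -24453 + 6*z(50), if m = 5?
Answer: -169335/7 ≈ -24191.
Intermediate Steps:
z(f) = 8 + 5*f/7 (z(f) = 8 + ((f*5)*1)/7 = 8 + ((5*f)*1)/7 = 8 + (5*f)/7 = 8 + 5*f/7)
-24453 + 6*z(50) = -24453 + 6*(8 + (5/7)*50) = -24453 + 6*(8 + 250/7) = -24453 + 6*(306/7) = -24453 + 1836/7 = -169335/7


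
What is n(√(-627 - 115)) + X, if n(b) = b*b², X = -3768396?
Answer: -3768396 - 742*I*√742 ≈ -3.7684e+6 - 20212.0*I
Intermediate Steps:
n(b) = b³
n(√(-627 - 115)) + X = (√(-627 - 115))³ - 3768396 = (√(-742))³ - 3768396 = (I*√742)³ - 3768396 = -742*I*√742 - 3768396 = -3768396 - 742*I*√742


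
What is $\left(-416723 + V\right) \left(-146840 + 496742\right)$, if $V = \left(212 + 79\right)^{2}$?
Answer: $-116182159884$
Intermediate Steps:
$V = 84681$ ($V = 291^{2} = 84681$)
$\left(-416723 + V\right) \left(-146840 + 496742\right) = \left(-416723 + 84681\right) \left(-146840 + 496742\right) = \left(-332042\right) 349902 = -116182159884$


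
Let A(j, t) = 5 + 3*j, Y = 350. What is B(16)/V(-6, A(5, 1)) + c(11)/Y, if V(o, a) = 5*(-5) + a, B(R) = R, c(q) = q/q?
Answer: -1119/350 ≈ -3.1971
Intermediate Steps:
c(q) = 1
V(o, a) = -25 + a
B(16)/V(-6, A(5, 1)) + c(11)/Y = 16/(-25 + (5 + 3*5)) + 1/350 = 16/(-25 + (5 + 15)) + 1*(1/350) = 16/(-25 + 20) + 1/350 = 16/(-5) + 1/350 = 16*(-1/5) + 1/350 = -16/5 + 1/350 = -1119/350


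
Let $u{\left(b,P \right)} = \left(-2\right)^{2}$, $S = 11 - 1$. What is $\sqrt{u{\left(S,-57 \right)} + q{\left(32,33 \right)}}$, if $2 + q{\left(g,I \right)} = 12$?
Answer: $\sqrt{14} \approx 3.7417$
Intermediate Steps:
$q{\left(g,I \right)} = 10$ ($q{\left(g,I \right)} = -2 + 12 = 10$)
$S = 10$ ($S = 11 - 1 = 10$)
$u{\left(b,P \right)} = 4$
$\sqrt{u{\left(S,-57 \right)} + q{\left(32,33 \right)}} = \sqrt{4 + 10} = \sqrt{14}$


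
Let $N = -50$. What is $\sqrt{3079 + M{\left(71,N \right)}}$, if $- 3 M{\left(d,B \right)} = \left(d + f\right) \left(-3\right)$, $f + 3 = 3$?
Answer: $15 \sqrt{14} \approx 56.125$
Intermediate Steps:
$f = 0$ ($f = -3 + 3 = 0$)
$M{\left(d,B \right)} = d$ ($M{\left(d,B \right)} = - \frac{\left(d + 0\right) \left(-3\right)}{3} = - \frac{d \left(-3\right)}{3} = - \frac{\left(-3\right) d}{3} = d$)
$\sqrt{3079 + M{\left(71,N \right)}} = \sqrt{3079 + 71} = \sqrt{3150} = 15 \sqrt{14}$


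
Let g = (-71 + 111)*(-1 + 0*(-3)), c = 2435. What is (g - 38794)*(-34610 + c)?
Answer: 1249483950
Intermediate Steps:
g = -40 (g = 40*(-1 + 0) = 40*(-1) = -40)
(g - 38794)*(-34610 + c) = (-40 - 38794)*(-34610 + 2435) = -38834*(-32175) = 1249483950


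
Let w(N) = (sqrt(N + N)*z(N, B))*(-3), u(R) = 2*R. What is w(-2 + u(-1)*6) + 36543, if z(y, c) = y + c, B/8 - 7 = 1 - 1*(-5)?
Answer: 36543 - 540*I*sqrt(7) ≈ 36543.0 - 1428.7*I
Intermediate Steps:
B = 104 (B = 56 + 8*(1 - 1*(-5)) = 56 + 8*(1 + 5) = 56 + 8*6 = 56 + 48 = 104)
z(y, c) = c + y
w(N) = -3*sqrt(2)*sqrt(N)*(104 + N) (w(N) = (sqrt(N + N)*(104 + N))*(-3) = (sqrt(2*N)*(104 + N))*(-3) = ((sqrt(2)*sqrt(N))*(104 + N))*(-3) = (sqrt(2)*sqrt(N)*(104 + N))*(-3) = -3*sqrt(2)*sqrt(N)*(104 + N))
w(-2 + u(-1)*6) + 36543 = 3*sqrt(2)*sqrt(-2 + (2*(-1))*6)*(-104 - (-2 + (2*(-1))*6)) + 36543 = 3*sqrt(2)*sqrt(-2 - 2*6)*(-104 - (-2 - 2*6)) + 36543 = 3*sqrt(2)*sqrt(-2 - 12)*(-104 - (-2 - 12)) + 36543 = 3*sqrt(2)*sqrt(-14)*(-104 - 1*(-14)) + 36543 = 3*sqrt(2)*(I*sqrt(14))*(-104 + 14) + 36543 = 3*sqrt(2)*(I*sqrt(14))*(-90) + 36543 = -540*I*sqrt(7) + 36543 = 36543 - 540*I*sqrt(7)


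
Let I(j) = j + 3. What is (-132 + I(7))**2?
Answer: 14884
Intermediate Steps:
I(j) = 3 + j
(-132 + I(7))**2 = (-132 + (3 + 7))**2 = (-132 + 10)**2 = (-122)**2 = 14884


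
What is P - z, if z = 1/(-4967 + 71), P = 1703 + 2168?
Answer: 18952417/4896 ≈ 3871.0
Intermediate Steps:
P = 3871
z = -1/4896 (z = 1/(-4896) = -1/4896 ≈ -0.00020425)
P - z = 3871 - 1*(-1/4896) = 3871 + 1/4896 = 18952417/4896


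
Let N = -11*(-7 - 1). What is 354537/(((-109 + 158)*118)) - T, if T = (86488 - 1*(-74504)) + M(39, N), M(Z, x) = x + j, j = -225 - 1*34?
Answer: -929512485/5782 ≈ -1.6076e+5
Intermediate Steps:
j = -259 (j = -225 - 34 = -259)
N = 88 (N = -11*(-8) = 88)
M(Z, x) = -259 + x (M(Z, x) = x - 259 = -259 + x)
T = 160821 (T = (86488 - 1*(-74504)) + (-259 + 88) = (86488 + 74504) - 171 = 160992 - 171 = 160821)
354537/(((-109 + 158)*118)) - T = 354537/(((-109 + 158)*118)) - 1*160821 = 354537/((49*118)) - 160821 = 354537/5782 - 160821 = -929512485/5782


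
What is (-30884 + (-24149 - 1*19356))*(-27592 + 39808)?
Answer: -908736024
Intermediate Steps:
(-30884 + (-24149 - 1*19356))*(-27592 + 39808) = (-30884 + (-24149 - 19356))*12216 = (-30884 - 43505)*12216 = -74389*12216 = -908736024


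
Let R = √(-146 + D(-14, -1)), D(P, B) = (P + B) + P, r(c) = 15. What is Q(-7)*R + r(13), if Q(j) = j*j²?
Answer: 15 - 1715*I*√7 ≈ 15.0 - 4537.5*I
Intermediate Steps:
Q(j) = j³
D(P, B) = B + 2*P (D(P, B) = (B + P) + P = B + 2*P)
R = 5*I*√7 (R = √(-146 + (-1 + 2*(-14))) = √(-146 + (-1 - 28)) = √(-146 - 29) = √(-175) = 5*I*√7 ≈ 13.229*I)
Q(-7)*R + r(13) = (-7)³*(5*I*√7) + 15 = -1715*I*√7 + 15 = 15 - 1715*I*√7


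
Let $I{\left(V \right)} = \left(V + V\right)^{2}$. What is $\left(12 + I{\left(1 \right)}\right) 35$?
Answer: $560$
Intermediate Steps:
$I{\left(V \right)} = 4 V^{2}$ ($I{\left(V \right)} = \left(2 V\right)^{2} = 4 V^{2}$)
$\left(12 + I{\left(1 \right)}\right) 35 = \left(12 + 4 \cdot 1^{2}\right) 35 = \left(12 + 4 \cdot 1\right) 35 = \left(12 + 4\right) 35 = 16 \cdot 35 = 560$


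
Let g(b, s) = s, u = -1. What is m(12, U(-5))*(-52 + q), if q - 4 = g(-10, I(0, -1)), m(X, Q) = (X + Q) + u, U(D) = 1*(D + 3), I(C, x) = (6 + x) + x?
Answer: -396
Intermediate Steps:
I(C, x) = 6 + 2*x
U(D) = 3 + D (U(D) = 1*(3 + D) = 3 + D)
m(X, Q) = -1 + Q + X (m(X, Q) = (X + Q) - 1 = (Q + X) - 1 = -1 + Q + X)
q = 8 (q = 4 + (6 + 2*(-1)) = 4 + (6 - 2) = 4 + 4 = 8)
m(12, U(-5))*(-52 + q) = (-1 + (3 - 5) + 12)*(-52 + 8) = (-1 - 2 + 12)*(-44) = 9*(-44) = -396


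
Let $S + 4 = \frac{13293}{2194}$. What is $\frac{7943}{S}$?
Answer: $\frac{17426942}{4517} \approx 3858.1$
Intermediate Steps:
$S = \frac{4517}{2194}$ ($S = -4 + \frac{13293}{2194} = \frac{4517}{2194} \approx 2.0588$)
$\frac{7943}{S} = \frac{7943}{\frac{4517}{2194}} = 7943 \cdot \frac{2194}{4517} = \frac{17426942}{4517}$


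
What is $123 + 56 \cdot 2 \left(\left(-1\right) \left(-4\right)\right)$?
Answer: $571$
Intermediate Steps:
$123 + 56 \cdot 2 \left(\left(-1\right) \left(-4\right)\right) = 123 + 112 \cdot 4 = 123 + 448 = 571$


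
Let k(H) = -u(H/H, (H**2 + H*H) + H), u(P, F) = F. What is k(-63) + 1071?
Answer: -6804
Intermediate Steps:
k(H) = -H - 2*H**2 (k(H) = -((H**2 + H*H) + H) = -((H**2 + H**2) + H) = -(2*H**2 + H) = -(H + 2*H**2) = -H - 2*H**2)
k(-63) + 1071 = -1*(-63)*(1 + 2*(-63)) + 1071 = -1*(-63)*(1 - 126) + 1071 = -1*(-63)*(-125) + 1071 = -7875 + 1071 = -6804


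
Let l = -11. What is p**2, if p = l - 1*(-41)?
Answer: 900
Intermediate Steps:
p = 30 (p = -11 - 1*(-41) = -11 + 41 = 30)
p**2 = 30**2 = 900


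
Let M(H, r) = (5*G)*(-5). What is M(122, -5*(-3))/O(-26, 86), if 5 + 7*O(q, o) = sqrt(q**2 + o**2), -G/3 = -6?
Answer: -15750/8047 - 6300*sqrt(2018)/8047 ≈ -37.127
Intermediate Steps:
G = 18 (G = -3*(-6) = 18)
M(H, r) = -450 (M(H, r) = (5*18)*(-5) = 90*(-5) = -450)
O(q, o) = -5/7 + sqrt(o**2 + q**2)/7 (O(q, o) = -5/7 + sqrt(q**2 + o**2)/7 = -5/7 + sqrt(o**2 + q**2)/7)
M(122, -5*(-3))/O(-26, 86) = -450/(-5/7 + sqrt(86**2 + (-26)**2)/7) = -450/(-5/7 + sqrt(7396 + 676)/7) = -450/(-5/7 + sqrt(8072)/7) = -450/(-5/7 + (2*sqrt(2018))/7) = -450/(-5/7 + 2*sqrt(2018)/7)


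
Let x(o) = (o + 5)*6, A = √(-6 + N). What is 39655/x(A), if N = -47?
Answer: 198275/468 - 39655*I*√53/468 ≈ 423.66 - 616.87*I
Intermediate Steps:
A = I*√53 (A = √(-6 - 47) = √(-53) = I*√53 ≈ 7.2801*I)
x(o) = 30 + 6*o (x(o) = (5 + o)*6 = 30 + 6*o)
39655/x(A) = 39655/(30 + 6*(I*√53)) = 39655/(30 + 6*I*√53)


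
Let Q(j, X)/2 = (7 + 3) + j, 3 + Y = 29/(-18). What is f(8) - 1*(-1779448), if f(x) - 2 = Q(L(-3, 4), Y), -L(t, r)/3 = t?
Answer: 1779488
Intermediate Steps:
L(t, r) = -3*t
Y = -83/18 (Y = -3 + 29/(-18) = -3 + 29*(-1/18) = -3 - 29/18 = -83/18 ≈ -4.6111)
Q(j, X) = 20 + 2*j (Q(j, X) = 2*((7 + 3) + j) = 2*(10 + j) = 20 + 2*j)
f(x) = 40 (f(x) = 2 + (20 + 2*(-3*(-3))) = 2 + (20 + 2*9) = 2 + (20 + 18) = 2 + 38 = 40)
f(8) - 1*(-1779448) = 40 - 1*(-1779448) = 40 + 1779448 = 1779488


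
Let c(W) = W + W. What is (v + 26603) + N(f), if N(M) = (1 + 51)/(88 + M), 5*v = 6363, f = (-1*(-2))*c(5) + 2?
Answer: 1533184/55 ≈ 27876.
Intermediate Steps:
c(W) = 2*W
f = 22 (f = (-1*(-2))*(2*5) + 2 = 2*10 + 2 = 20 + 2 = 22)
v = 6363/5 (v = (1/5)*6363 = 6363/5 ≈ 1272.6)
N(M) = 52/(88 + M)
(v + 26603) + N(f) = (6363/5 + 26603) + 52/(88 + 22) = 139378/5 + 52/110 = 139378/5 + 52*(1/110) = 139378/5 + 26/55 = 1533184/55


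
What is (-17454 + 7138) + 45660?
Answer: 35344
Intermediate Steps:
(-17454 + 7138) + 45660 = -10316 + 45660 = 35344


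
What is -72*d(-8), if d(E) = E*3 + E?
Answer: 2304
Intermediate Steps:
d(E) = 4*E (d(E) = 3*E + E = 4*E)
-72*d(-8) = -288*(-8) = -72*(-32) = 2304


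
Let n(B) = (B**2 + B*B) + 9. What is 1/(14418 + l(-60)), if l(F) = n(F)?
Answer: 1/21627 ≈ 4.6238e-5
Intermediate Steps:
n(B) = 9 + 2*B**2 (n(B) = (B**2 + B**2) + 9 = 2*B**2 + 9 = 9 + 2*B**2)
l(F) = 9 + 2*F**2
1/(14418 + l(-60)) = 1/(14418 + (9 + 2*(-60)**2)) = 1/(14418 + (9 + 2*3600)) = 1/(14418 + (9 + 7200)) = 1/(14418 + 7209) = 1/21627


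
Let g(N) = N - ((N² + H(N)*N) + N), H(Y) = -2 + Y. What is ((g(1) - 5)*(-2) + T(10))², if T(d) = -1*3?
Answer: 49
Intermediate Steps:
T(d) = -3
g(N) = -N² - N*(-2 + N) (g(N) = N - ((N² + (-2 + N)*N) + N) = N - ((N² + N*(-2 + N)) + N) = N - (N + N² + N*(-2 + N)) = N + (-N - N² - N*(-2 + N)) = -N² - N*(-2 + N))
((g(1) - 5)*(-2) + T(10))² = ((2*1*(1 - 1*1) - 5)*(-2) - 3)² = ((2*1*(1 - 1) - 5)*(-2) - 3)² = ((2*1*0 - 5)*(-2) - 3)² = ((0 - 5)*(-2) - 3)² = (-5*(-2) - 3)² = (10 - 3)² = 7² = 49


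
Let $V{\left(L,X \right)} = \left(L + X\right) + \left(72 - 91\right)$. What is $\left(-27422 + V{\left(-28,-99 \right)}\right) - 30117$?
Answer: $-57685$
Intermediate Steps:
$V{\left(L,X \right)} = -19 + L + X$ ($V{\left(L,X \right)} = \left(L + X\right) + \left(72 - 91\right) = \left(L + X\right) - 19 = -19 + L + X$)
$\left(-27422 + V{\left(-28,-99 \right)}\right) - 30117 = \left(-27422 - 146\right) - 30117 = -27568 - 30117 = -57685$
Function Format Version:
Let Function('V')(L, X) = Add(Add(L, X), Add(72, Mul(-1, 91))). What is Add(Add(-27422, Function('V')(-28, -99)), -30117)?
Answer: -57685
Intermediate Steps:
Function('V')(L, X) = Add(-19, L, X) (Function('V')(L, X) = Add(Add(L, X), Add(72, -91)) = Add(Add(L, X), -19) = Add(-19, L, X))
Add(Add(-27422, Function('V')(-28, -99)), -30117) = Add(Add(-27422, Add(-19, -28, -99)), -30117) = Add(Add(-27422, -146), -30117) = Add(-27568, -30117) = -57685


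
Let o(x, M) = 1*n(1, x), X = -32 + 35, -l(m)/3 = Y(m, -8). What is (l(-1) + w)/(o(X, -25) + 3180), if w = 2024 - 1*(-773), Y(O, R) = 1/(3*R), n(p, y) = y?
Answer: 7459/8488 ≈ 0.87877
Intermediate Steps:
Y(O, R) = 1/(3*R)
w = 2797 (w = 2024 + 773 = 2797)
l(m) = 1/8 (l(m) = -1/(-8) = -(-1)/8 = -3*(-1/24) = 1/8)
X = 3
o(x, M) = x (o(x, M) = 1*x = x)
(l(-1) + w)/(o(X, -25) + 3180) = (1/8 + 2797)/(3 + 3180) = (22377/8)/3183 = (22377/8)*(1/3183) = 7459/8488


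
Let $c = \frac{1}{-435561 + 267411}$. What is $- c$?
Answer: $\frac{1}{168150} \approx 5.9471 \cdot 10^{-6}$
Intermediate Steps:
$c = - \frac{1}{168150}$ ($c = \frac{1}{-168150} = - \frac{1}{168150} \approx -5.9471 \cdot 10^{-6}$)
$- c = \left(-1\right) \left(- \frac{1}{168150}\right) = \frac{1}{168150}$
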